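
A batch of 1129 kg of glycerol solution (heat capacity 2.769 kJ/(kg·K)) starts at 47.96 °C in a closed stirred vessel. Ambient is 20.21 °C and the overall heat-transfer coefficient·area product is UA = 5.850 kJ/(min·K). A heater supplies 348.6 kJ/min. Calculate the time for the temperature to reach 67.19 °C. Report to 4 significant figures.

495.0 min

Energy balance: M c_p dT/dt = −UA(T − T_amb) + Q̇.
τ = M c_p/UA = 534.393 min; T_ss = T_amb + Q̇/UA = 20.21 + 348.6/5.850 = 79.7997 °C.
T(t) = T_ss + (T₀ − T_ss)e^(−t/τ); set T = 67.19:
t = −τ ln[(T − T_ss)/(T₀ − T_ss)] = −534.393 · ln(0.396038) = 494.979 min.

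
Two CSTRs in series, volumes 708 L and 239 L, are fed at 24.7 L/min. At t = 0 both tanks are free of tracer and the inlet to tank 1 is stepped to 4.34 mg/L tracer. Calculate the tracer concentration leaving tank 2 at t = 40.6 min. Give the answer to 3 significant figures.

Each tank obeys Vᵢ dCᵢ/dt = Q(Cᵢ₋₁ − Cᵢ), so τᵢ = Vᵢ/Q.
τ₁ = 708/24.7 = 28.664 min; τ₂ = 239/24.7 = 9.6761 min.
Solving the cascade with C₁(0)=C₂(0)=0 gives C₂(t) = C_in[1 − (τ₁ e^(−t/τ₁) − τ₂ e^(−t/τ₂))/(τ₁ − τ₂)].
At t = 40.6: e^(−t/τ₁) = 0.24258, e^(−t/τ₂) = 0.015057.
C₂ = 4.34·[1 − (28.664·0.24258 − 9.6761·0.015057)/(18.988)] = 4.34·0.64147 = 2.7840 mg/L.

2.78 mg/L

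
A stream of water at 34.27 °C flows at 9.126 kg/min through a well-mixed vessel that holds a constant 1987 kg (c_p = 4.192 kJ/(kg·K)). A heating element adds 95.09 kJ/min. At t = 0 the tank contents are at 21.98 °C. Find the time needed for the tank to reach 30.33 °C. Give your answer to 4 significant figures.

181.3 min

M c_p dT/dt = ṁ c_p (T_in − T) + Q̇.
τ = M/ṁ = 217.730 min; T_ss = T_in + Q̇/(ṁ c_p) = 36.7556 °C.
T(t) = T_ss + (T₀ − T_ss) e^(−t/τ). Set T = 30.33:
e^(−t/τ) = (30.33 − 36.7556)/(21.98 − 36.7556) = 0.434880
t = −217.730 · ln(0.434880) = 181.300 min.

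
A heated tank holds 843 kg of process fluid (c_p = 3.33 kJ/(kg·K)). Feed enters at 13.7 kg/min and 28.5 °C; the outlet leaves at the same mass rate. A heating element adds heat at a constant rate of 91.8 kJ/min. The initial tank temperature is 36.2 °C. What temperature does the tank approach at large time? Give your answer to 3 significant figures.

30.5 °C

M c_p dT/dt = ṁ c_p (T_in − T) + Q̇.
At steady state dT/dt = 0 ⇒ T_ss = T_in + Q̇/(ṁ c_p) = 28.5 + 91.8/(13.7·3.33) = 30.512 °C.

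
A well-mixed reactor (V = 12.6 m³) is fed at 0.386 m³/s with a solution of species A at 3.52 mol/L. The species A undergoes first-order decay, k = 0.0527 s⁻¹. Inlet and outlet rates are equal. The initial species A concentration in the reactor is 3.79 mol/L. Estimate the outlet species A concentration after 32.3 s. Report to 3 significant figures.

1.46 mol/L

Species balance: V dC/dt = Q C_in − Q C − k V C.
This is linear with rate a = Q/V + k = 0.083335 s⁻¹.
C_ss = Q C_in/(Q + kV) = 1.2940 mol/L; C(t) = C_ss + (C₀ − C_ss) e^(−a t).
C(32.3) = 1.2940 + (2.4960)·e^(−0.083335·32.3) = 1.2940 + (2.4960)·0.067764 = 1.4631 mol/L.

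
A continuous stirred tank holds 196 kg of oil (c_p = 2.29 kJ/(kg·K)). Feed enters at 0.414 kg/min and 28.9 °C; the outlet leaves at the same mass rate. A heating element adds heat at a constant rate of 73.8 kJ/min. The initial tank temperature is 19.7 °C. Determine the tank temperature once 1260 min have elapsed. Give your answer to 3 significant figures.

101 °C

Unsteady energy balance on the tank contents: M c_p dT/dt = ṁ c_p (T_in − T) + 73.8.
τ = M/ṁ = 473.43 min; T_ss = T_in + Q̇/(ṁ c_p) = 28.9 + 73.8/(0.414·2.29) = 106.74 °C.
T approaches T_ss exponentially: T(t) = T_ss + (T₀ − T_ss) e^(−t/τ).
T(1260) = 106.74 + (-87.043)·e^(−1260/473.43) = 106.74 + (-87.043)·0.069848 = 100.66 °C.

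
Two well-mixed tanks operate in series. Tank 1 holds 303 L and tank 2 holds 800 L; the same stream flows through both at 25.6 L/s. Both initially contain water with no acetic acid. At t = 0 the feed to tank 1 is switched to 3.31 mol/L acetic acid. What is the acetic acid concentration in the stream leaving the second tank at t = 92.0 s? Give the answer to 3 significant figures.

Species balance on tank i: dCᵢ/dt = (Cᵢ₋₁ − Cᵢ)/τᵢ with τᵢ = Vᵢ/Q.
τ₁ = 303/25.6 = 11.836 s; τ₂ = 800/25.6 = 31.250 s.
Solving the cascade with C₁(0)=C₂(0)=0 gives C₂(t) = C_in[1 − (τ₁ e^(−t/τ₁) − τ₂ e^(−t/τ₂))/(τ₁ − τ₂)].
At t = 92.0: e^(−t/τ₁) = 0.00042097, e^(−t/τ₂) = 0.052655.
C₂ = 3.31·[1 − (11.836·0.00042097 − 31.250·0.052655)/(-19.414)] = 3.31·0.91550 = 3.0303 mol/L.

3.03 mol/L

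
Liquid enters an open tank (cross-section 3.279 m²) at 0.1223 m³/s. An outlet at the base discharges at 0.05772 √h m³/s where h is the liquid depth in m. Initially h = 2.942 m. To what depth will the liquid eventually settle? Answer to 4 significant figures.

4.490 m

Level balance: A dh/dt = 0.1223 − 0.05772 √h. Setting dh/dt = 0:
Q_in = 0.05772 √h_ss ⇒ √h_ss = 0.1223/0.05772 = 2.11885.
h_ss = 2.11885² = 4.48952 m. (Since h₀ = 2.942 m < h_ss, the level will rise toward this value.)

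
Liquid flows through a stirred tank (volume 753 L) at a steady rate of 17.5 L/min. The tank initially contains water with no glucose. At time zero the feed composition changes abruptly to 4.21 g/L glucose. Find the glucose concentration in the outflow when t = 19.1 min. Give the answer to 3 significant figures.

1.51 g/L

Transient balance on the dissolved component: V dC/dt = Q(C_in − C).
Time constant τ = V/Q = 753/17.5 = 43.029 min.
Integrating: C(t) = C_in + (C₀ − C_in) e^(−t/τ).
C(19.1) = 4.21 + (0 − 4.21)·e^(−19.1/43.029) = 4.21 + (-4.2100)·0.64154 = 1.5091 g/L.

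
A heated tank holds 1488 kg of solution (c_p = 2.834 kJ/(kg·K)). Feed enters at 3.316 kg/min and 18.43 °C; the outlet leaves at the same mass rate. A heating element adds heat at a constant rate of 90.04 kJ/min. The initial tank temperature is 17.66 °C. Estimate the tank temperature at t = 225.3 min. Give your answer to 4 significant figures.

M c_p dT/dt = ṁ c_p (T_in − T) + Q̇.
Rearrange: dT/dt = (T_ss − T)/τ with τ = M/ṁ = 448.733 min and T_ss = T_in + Q̇/(ṁ c_p) = 28.0112 °C.
Integrating: T(t) = T_ss + (T₀ − T_ss) e^(−t/τ).
T(225.3) = 28.0112 + (-10.3512)·e^(−225.3/448.733) = 28.0112 + (-10.3512)·0.605270 = 21.7459 °C.

21.75 °C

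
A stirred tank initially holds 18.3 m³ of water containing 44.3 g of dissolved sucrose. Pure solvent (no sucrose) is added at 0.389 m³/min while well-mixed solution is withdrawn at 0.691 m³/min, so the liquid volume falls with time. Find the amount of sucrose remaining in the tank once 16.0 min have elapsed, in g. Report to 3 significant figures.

22.0 g

Let m(t) be the amount of sucrose. Volume: V(t) = V₀ + (Q_in − Q_out) t = 18.3 − 0.30200 t; V(16.0) = 13.468 m³.
Species balance (pure solvent in): dm/dt = −Q_out · m/V(t).
dm/m = −Q_out dt/(V₀ − 0.30200 t); integrating gives ln(m/m₀) = −(Q_out/(Q_in−Q_out)) ln(V/V₀).
m = m₀ (V₀/V)^(Q_out/(Q_in−Q_out)) = 44.3 × (18.3/13.468)^(-2.2881) = 21.966 g.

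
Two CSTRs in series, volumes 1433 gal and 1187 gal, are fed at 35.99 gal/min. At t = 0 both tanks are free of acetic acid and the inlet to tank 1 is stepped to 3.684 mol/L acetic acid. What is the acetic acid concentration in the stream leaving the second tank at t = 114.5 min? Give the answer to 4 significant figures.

3.026 mol/L

Time constants: τᵢ = Vᵢ/Q for each well-mixed tank.
τ₁ = 1433/35.99 = 39.8166 min; τ₂ = 1187/35.99 = 32.9814 min.
Tank 1: C₁ = C_in(1 − e^(−t/τ₁)). Tank 2 (τ₁ ≠ τ₂): C₂ = C_in[1 − (τ₁ e^(−t/τ₁) − τ₂ e^(−t/τ₂))/(τ₁ − τ₂)].
At t = 114.5: e^(−t/τ₁) = 0.0563776, e^(−t/τ₂) = 0.0310656.
C₂ = 3.684·[1 − (39.8166·0.0563776 − 32.9814·0.0310656)/(6.83523)] = 3.684·0.821487 = 3.02636 mol/L.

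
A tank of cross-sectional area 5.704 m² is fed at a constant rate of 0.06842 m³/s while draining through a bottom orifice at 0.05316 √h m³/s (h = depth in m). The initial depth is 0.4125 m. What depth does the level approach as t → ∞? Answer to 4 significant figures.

Mass balance (ρ constant): A dh/dt = Q_in − 0.05316 √h. At steady state dh/dt = 0:
Q_in = 0.05316 √h_ss ⇒ √h_ss = 0.06842/0.05316 = 1.28706.
h_ss = 1.28706² = 1.65652 m. (Since h₀ = 0.4125 m < h_ss, the level will rise toward this value.)

1.657 m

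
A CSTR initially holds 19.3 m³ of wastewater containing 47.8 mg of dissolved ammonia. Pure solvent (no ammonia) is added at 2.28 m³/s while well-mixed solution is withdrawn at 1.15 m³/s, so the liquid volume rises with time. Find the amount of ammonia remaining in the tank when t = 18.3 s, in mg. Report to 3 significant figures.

Total volume: dV/dt = Q_in − Q_out = 1.1300 m³/s, so V(t) = 19.3 + 1.1300 t and V(18.3) = 39.979 m³.
Species balance (pure solvent in): dm/dt = −Q_out · m/V(t).
Separate: dm/m = −Q_out dt/V(t) ⇒ ln(m/m₀) = −(Q_out/(Q_in−Q_out)) ln(V/V₀).
m = m₀ (V₀/V)^(Q_out/(Q_in−Q_out)) = 47.8 × (19.3/39.979)^(1.0177) = 22.780 mg.

22.8 mg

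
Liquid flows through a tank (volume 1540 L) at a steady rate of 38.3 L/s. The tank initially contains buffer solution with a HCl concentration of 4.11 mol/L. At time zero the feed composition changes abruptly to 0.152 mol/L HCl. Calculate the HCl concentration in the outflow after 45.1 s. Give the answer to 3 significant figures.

Species balance on the tank: V dC/dt = Q(C_in − C).
Time constant τ = V/Q = 1540/38.3 = 40.209 s.
C approaches C_in exponentially: C(t) = C_in + (C₀ − C_in) e^(−t/τ).
C(45.1) = 0.152 + (4.11 − 0.152)·e^(−45.1/40.209) = 0.152 + (3.9580)·0.32574 = 1.4413 mol/L.

1.44 mol/L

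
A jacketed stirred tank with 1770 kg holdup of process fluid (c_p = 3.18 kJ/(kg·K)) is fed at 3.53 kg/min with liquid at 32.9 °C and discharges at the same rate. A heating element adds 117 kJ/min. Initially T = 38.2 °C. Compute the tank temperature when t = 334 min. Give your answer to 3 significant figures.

M c_p dT/dt = ṁ c_p (T_in − T) + Q̇.
τ = M/ṁ = 501.42 min; T_ss = T_in + Q̇/(ṁ c_p) = 32.9 + 117/(3.53·3.18) = 43.323 °C.
This is linear first-order; T(t) = T_ss + (T₀ − T_ss) e^(−t/τ).
T(334) = 43.323 + (-5.1228)·e^(−334/501.42) = 43.323 + (-5.1228)·0.51370 = 40.691 °C.

40.7 °C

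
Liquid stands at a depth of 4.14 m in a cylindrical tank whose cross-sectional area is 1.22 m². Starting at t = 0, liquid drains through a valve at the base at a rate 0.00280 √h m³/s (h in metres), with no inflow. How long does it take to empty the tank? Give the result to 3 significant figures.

1770 s

With no inflow, A dh/dt = −0.00280 √h.
∫ h^(−1/2) dh = −(0.00280/A) ∫ dt, giving 2√h = 2√h₀ − (0.00280/A) t.
Set h = 0: 2√h₀ = (0.00280/A) t_empty ⇒ t_empty = 2A√h₀/0.00280.
t_empty = 2·1.22·√4.14/0.00280 = 2.4400·2.0347/0.00280 = 1773.1 s.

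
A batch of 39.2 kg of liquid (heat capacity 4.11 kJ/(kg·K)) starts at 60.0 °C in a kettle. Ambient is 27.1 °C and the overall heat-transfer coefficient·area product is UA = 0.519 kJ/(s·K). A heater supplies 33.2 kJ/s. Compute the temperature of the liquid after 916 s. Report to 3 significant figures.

M c_p dT/dt = −UA(T − T_amb) + Q̇.
dT/dt = (T_ss − T)/τ with T_ss = T_amb + Q̇/UA = 27.1 + 33.2/0.519 = 91.069 °C, τ = M c_p/UA = 39.2·4.11/0.519 = 310.43 s.
This is linear first-order; T(t) = T_ss + (T₀ − T_ss) e^(−t/τ).
T(916) = 91.069 + (-31.069)·0.052300 = 89.444 °C.

89.4 °C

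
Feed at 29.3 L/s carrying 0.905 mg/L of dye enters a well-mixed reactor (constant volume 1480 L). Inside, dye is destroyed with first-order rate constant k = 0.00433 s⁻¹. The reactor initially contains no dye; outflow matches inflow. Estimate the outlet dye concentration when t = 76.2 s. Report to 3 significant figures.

0.624 mg/L

Species balance: V dC/dt = Q C_in − Q C − k V C.
This is linear with rate a = Q/V + k = 0.024127 s⁻¹.
C_ss = Q C_in/(Q + kV) = 0.74258 mg/L; C(t) = C_ss + (C₀ − C_ss) e^(−a t).
C(76.2) = 0.74258 + (-0.74258)·e^(−0.024127·76.2) = 0.74258 + (-0.74258)·0.15906 = 0.62447 mg/L.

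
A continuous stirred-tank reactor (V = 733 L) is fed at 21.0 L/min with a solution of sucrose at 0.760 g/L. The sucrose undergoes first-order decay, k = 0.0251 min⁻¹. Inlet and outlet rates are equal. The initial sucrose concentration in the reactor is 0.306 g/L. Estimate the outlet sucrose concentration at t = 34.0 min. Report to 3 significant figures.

Species balance: V dC/dt = Q C_in − Q C − k V C.
dC/dt = (Q/V) C_in − (Q/V + k) C; effective rate a = Q/V + k = 0.028649 + 0.0251 = 0.053749 min⁻¹.
C_ss = Q C_in/(Q + kV) = 0.40509 g/L; C(t) = C_ss + (C₀ − C_ss) e^(−a t).
C(34.0) = 0.40509 + (-0.099094)·e^(−0.053749·34.0) = 0.40509 + (-0.099094)·0.16082 = 0.38916 g/L.

0.389 g/L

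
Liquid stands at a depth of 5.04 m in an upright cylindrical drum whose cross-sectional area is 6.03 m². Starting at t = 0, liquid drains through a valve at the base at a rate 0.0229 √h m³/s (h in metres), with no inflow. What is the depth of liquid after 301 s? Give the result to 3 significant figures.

Mass balance (ρ constant): A dh/dt = −0.0229 √h.
∫ h^(−1/2) dh = −(0.0229/A) ∫ dt, giving 2√h = 2√h₀ − (0.0229/A) t.
√h = √5.04 − 0.0229·301/(2·6.03) = 2.2450 − 0.57155 = 1.6734.
h = 1.6734² = 2.8004 m.

2.80 m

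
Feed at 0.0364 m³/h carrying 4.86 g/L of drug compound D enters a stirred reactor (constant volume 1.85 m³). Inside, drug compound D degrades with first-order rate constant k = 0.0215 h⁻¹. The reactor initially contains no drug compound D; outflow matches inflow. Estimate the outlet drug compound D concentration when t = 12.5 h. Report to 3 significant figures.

0.934 g/L

Accumulation = in − out − consumed: V dC/dt = Q C_in − Q C − k V C.
This is linear with rate a = Q/V + k = 0.041176 h⁻¹.
C_ss = Q C_in/(Q + kV) = 2.3223 g/L; C(t) = C_ss + (C₀ − C_ss) e^(−a t).
C(12.5) = 2.3223 + (-2.3223)·e^(−0.041176·12.5) = 2.3223 + (-2.3223)·0.59768 = 0.93432 g/L.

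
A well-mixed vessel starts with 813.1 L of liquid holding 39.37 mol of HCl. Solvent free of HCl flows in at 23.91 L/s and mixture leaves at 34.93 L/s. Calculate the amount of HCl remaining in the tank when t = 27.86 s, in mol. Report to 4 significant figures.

Total volume: dV/dt = Q_in − Q_out = -11.0200 L/s, so V(t) = 813.1 − 11.0200 t and V(27.86) = 506.083 L.
Solute balance: dm/dt = 0 − Q_out C = −Q_out m/V(t).
Separate: dm/m = −Q_out dt/V(t) ⇒ ln(m/m₀) = −(Q_out/(Q_in−Q_out)) ln(V/V₀).
m = m₀ (V₀/V)^(Q_out/(Q_in−Q_out)) = 39.37 × (813.1/506.083)^(-3.16969) = 8.75901 mol.

8.759 mol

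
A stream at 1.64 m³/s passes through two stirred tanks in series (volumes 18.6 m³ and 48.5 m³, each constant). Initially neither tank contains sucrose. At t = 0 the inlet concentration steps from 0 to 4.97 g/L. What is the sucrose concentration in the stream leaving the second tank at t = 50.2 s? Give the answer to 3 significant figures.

Each tank obeys Vᵢ dCᵢ/dt = Q(Cᵢ₋₁ − Cᵢ), so τᵢ = Vᵢ/Q.
τ₁ = 18.6/1.64 = 11.341 s; τ₂ = 48.5/1.64 = 29.573 s.
Solving the cascade with C₁(0)=C₂(0)=0 gives C₂(t) = C_in[1 − (τ₁ e^(−t/τ₁) − τ₂ e^(−t/τ₂))/(τ₁ − τ₂)].
At t = 50.2: e^(−t/τ₁) = 0.011959, e^(−t/τ₂) = 0.18314.
C₂ = 4.97·[1 − (11.341·0.011959 − 29.573·0.18314)/(-18.232)] = 4.97·0.71037 = 3.5305 g/L.

3.53 g/L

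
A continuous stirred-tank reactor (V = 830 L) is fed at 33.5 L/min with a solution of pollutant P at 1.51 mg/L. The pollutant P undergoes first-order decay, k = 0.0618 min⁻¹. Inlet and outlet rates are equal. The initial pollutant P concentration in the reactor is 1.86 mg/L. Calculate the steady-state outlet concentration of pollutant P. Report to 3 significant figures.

0.597 mg/L

Accumulation = in − out − consumed: V dC/dt = Q C_in − Q C − k V C.
Steady state (dC/dt = 0): C_ss = Q C_in/(Q + kV) = C_in/(1 + kV/Q).
C_ss = 33.5·1.51/(33.5 + 0.0618·830) = 50.585/84.794 = 0.59656 mg/L.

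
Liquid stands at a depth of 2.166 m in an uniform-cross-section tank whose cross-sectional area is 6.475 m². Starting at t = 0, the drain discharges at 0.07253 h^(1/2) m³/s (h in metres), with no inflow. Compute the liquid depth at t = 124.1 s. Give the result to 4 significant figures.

Mass balance (ρ constant): A dh/dt = −0.07253 √h.
∫ h^(−1/2) dh = −(0.07253/A) ∫ dt, giving 2√h = 2√h₀ − (0.07253/A) t.
√h = √2.166 − 0.07253·124.1/(2·6.475) = 1.47173 − 0.695056 = 0.776678.
h = 0.776678² = 0.603228 m.

0.6032 m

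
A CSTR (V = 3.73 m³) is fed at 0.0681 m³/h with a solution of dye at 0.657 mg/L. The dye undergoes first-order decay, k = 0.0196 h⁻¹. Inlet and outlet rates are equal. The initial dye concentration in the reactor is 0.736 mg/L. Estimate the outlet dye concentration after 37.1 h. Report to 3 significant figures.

Accumulation = in − out − consumed: V dC/dt = Q C_in − Q C − k V C.
dC/dt = (Q/V) C_in − (Q/V + k) C; effective rate a = Q/V + k = 0.018257 + 0.0196 = 0.037857 h⁻¹.
C_ss = Q C_in/(Q + kV) = 0.31685 mg/L; C(t) = C_ss + (C₀ − C_ss) e^(−a t).
C(37.1) = 0.31685 + (0.41915)·e^(−0.037857·37.1) = 0.31685 + (0.41915)·0.24549 = 0.41975 mg/L.

0.420 mg/L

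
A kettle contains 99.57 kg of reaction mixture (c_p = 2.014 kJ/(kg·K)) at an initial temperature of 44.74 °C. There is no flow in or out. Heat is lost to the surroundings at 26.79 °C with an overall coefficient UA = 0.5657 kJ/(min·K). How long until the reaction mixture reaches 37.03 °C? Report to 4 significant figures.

199.0 min

Lumped-capacitance energy balance: M c_p dT/dt = UA(T_amb − T).
τ = M c_p/UA = 354.488 min; T_ss = T_amb = 26.7900 °C.
T(t) = T_ss + (T₀ − T_ss)e^(−t/τ); set T = 37.03:
t = −τ ln[(T − T_ss)/(T₀ − T_ss)] = −354.488 · ln(0.570474) = 198.970 min.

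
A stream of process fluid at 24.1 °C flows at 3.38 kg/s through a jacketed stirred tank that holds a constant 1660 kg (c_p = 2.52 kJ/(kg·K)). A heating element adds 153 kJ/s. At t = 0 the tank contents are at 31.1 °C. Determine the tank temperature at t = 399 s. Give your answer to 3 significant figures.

37.2 °C

Heat balance on the well-mixed liquid: M c_p dT/dt = ṁ c_p (T_in − T) + 153.
τ = M/ṁ = 491.12 s; T_ss = T_in + Q̇/(ṁ c_p) = 24.1 + 153/(3.38·2.52) = 42.063 °C.
This is linear first-order; T(t) = T_ss + (T₀ − T_ss) e^(−t/τ).
T(399) = 42.063 + (-10.963)·e^(−399/491.12) = 42.063 + (-10.963)·0.44378 = 37.198 °C.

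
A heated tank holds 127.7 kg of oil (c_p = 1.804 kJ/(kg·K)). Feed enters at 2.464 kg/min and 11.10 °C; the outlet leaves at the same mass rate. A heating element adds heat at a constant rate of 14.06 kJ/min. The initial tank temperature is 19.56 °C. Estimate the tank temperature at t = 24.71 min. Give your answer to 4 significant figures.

17.55 °C

Unsteady energy balance on the tank contents: M c_p dT/dt = ṁ c_p (T_in − T) + 14.06.
Rearrange: dT/dt = (T_ss − T)/τ with τ = M/ṁ = 51.8263 min and T_ss = T_in + Q̇/(ṁ c_p) = 14.2631 °C.
Solution: T(t) = T_ss + (T₀ − T_ss) e^(−t/τ).
T(24.71) = 14.2631 + (5.29694)·e^(−24.71/51.8263) = 14.2631 + (5.29694)·0.620776 = 17.5513 °C.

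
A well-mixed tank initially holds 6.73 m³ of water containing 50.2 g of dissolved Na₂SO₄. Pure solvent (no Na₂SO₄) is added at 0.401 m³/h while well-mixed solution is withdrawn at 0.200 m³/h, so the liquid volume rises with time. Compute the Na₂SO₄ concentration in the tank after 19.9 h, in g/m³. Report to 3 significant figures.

Total volume: dV/dt = Q_in − Q_out = 0.20100 m³/h, so V(t) = 6.73 + 0.20100 t and V(19.9) = 10.730 m³.
Solute balance: dm/dt = 0 − Q_out C = −Q_out m/V(t).
dm/m = −Q_out dt/(V₀ + 0.20100 t); integrating gives ln(m/m₀) = −(Q_out/(Q_in−Q_out)) ln(V/V₀).
m = m₀ (V₀/V)^(Q_out/(Q_in−Q_out)) = 50.2 × (6.73/10.730)^(0.99502) = 31.560 g.
C = m/V = 31.560/10.730 = 2.9413 g/m³.

2.94 g/m³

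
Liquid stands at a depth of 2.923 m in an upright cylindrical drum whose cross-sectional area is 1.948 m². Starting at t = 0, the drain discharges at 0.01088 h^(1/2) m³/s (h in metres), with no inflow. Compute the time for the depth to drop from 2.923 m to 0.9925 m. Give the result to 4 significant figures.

Unsteady balance on liquid volume: A dh/dt = −0.01088 √h.
This is separable: 2 d(√h)/dt = −0.01088/A, so √h = √h₀ − (0.01088/(2A)) t.
t = 2A(√h₀ − √h)/0.01088 = 2·1.948·(√2.923 − √0.9925)/0.01088
  = 3.89600 × (1.70968 − 0.996243) / 0.01088 = 255.473 s.

255.5 s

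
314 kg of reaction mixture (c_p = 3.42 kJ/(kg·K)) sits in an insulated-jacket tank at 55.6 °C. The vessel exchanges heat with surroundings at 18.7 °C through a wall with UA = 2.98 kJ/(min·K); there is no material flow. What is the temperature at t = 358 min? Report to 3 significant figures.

32.4 °C

M c_p dT/dt = −UA(T − T_amb).
dT/dt = (T_ss − T)/τ with T_ss = T_amb = 18.700 °C, τ = M c_p/UA = 314·3.42/2.98 = 360.36 min.
Solution: T(t) = T_ss + (T₀ − T_ss) e^(−t/τ).
T(358) = 18.700 + (36.900)·0.37030 = 32.364 °C.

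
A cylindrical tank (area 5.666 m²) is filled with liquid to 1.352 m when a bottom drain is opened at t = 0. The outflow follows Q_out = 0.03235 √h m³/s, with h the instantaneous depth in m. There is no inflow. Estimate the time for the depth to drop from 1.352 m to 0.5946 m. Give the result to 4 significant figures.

A dh/dt = −Q_out = −0.03235 √h.
Separate and integrate: 2(√h − √h₀) = −(0.03235/A) t.
t = 2A(√h₀ − √h)/0.03235 = 2·5.666·(√1.352 − √0.5946)/0.03235
  = 11.3320 × (1.16276 − 0.771103) / 0.03235 = 137.193 s.

137.2 s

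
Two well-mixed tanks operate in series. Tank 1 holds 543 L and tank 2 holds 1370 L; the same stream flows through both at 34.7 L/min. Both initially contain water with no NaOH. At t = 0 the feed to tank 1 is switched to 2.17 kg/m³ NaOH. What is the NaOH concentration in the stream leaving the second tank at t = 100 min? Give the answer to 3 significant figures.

1.89 kg/m³

Each tank obeys Vᵢ dCᵢ/dt = Q(Cᵢ₋₁ − Cᵢ), so τᵢ = Vᵢ/Q.
τ₁ = 543/34.7 = 15.648 min; τ₂ = 1370/34.7 = 39.481 min.
Tank 1: C₁ = C_in(1 − e^(−t/τ₁)). Tank 2 (τ₁ ≠ τ₂): C₂ = C_in[1 − (τ₁ e^(−t/τ₁) − τ₂ e^(−t/τ₂))/(τ₁ − τ₂)].
At t = 100: e^(−t/τ₁) = 0.0016775, e^(−t/τ₂) = 0.079433.
C₂ = 2.17·[1 − (15.648·0.0016775 − 39.481·0.079433)/(-23.833)] = 2.17·0.86951 = 1.8868 kg/m³.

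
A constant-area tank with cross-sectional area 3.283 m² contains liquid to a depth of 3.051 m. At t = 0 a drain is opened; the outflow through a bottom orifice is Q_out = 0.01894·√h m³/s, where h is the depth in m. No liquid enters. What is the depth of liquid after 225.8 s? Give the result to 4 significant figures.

Mass balance (ρ constant): A dh/dt = −0.01894 √h.
This is separable: 2 d(√h)/dt = −0.01894/A, so √h = √h₀ − (0.01894/(2A)) t.
√h = √3.051 − 0.01894·225.8/(2·3.283) = 1.74671 − 0.651333 = 1.09538.
h = 1.09538² = 1.19985 m.

1.200 m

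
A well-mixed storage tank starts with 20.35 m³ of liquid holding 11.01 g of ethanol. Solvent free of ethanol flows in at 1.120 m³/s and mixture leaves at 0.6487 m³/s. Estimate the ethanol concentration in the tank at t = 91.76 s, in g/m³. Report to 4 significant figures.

Let m(t) be the amount of ethanol. Volume: V(t) = V₀ + (Q_in − Q_out) t = 20.35 + 0.471300 t; V(91.76) = 63.5965 m³.
Solute balance: dm/dt = 0 − Q_out C = −Q_out m/V(t).
dm/m = −Q_out dt/(V₀ + 0.471300 t); integrating gives ln(m/m₀) = −(Q_out/(Q_in−Q_out)) ln(V/V₀).
m = m₀ (V₀/V)^(Q_out/(Q_in−Q_out)) = 11.01 × (20.35/63.5965)^(1.37641) = 2.29428 g.
C = m/V = 2.29428/63.5965 = 0.0360756 g/m³.

0.03608 g/m³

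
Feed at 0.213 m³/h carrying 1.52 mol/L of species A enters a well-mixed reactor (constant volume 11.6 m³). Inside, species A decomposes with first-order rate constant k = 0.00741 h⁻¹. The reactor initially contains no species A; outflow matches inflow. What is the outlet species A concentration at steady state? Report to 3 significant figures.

1.08 mol/L

V dC/dt = Q(C_in − C) − k V C.
At steady state: 0 = Q C_in − (Q + kV) C_ss, so C_ss = Q C_in/(Q + kV).
C_ss = 0.213·1.52/(0.213 + 0.00741·11.6) = 0.32376/0.29896 = 1.0830 mol/L.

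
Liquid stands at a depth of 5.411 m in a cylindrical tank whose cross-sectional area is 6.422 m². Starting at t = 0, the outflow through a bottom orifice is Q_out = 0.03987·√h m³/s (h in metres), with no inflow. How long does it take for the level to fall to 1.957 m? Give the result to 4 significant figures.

298.7 s

A dh/dt = −Q_out = −0.03987 √h.
Separate and integrate: 2(√h − √h₀) = −(0.03987/A) t.
t = 2A(√h₀ − √h)/0.03987 = 2·6.422·(√5.411 − √1.957)/0.03987
  = 12.8440 × (2.32616 − 1.39893) / 0.03987 = 298.704 s.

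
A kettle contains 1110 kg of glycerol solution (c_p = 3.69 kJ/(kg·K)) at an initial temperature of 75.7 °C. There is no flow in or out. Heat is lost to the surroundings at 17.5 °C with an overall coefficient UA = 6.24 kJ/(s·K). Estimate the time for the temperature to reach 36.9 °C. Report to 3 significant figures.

Heat balance on the well-mixed liquid: M c_p dT/dt = −UA(T − T_amb).
τ = M c_p/UA = 656.39 s; T_ss = T_amb = 17.500 °C.
T(t) = T_ss + (T₀ − T_ss)e^(−t/τ); set T = 36.9:
t = −τ ln[(T − T_ss)/(T₀ − T_ss)] = −656.39 · ln(0.33333) = 721.12 s.

721 s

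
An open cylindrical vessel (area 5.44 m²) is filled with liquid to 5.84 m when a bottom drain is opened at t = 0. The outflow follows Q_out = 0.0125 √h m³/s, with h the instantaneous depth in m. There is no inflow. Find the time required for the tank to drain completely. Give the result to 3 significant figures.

2100 s

A dh/dt = −Q_out = −0.0125 √h.
∫ h^(−1/2) dh = −(0.0125/A) ∫ dt, giving 2√h = 2√h₀ − (0.0125/A) t.
Set h = 0: 2√h₀ = (0.0125/A) t_empty ⇒ t_empty = 2A√h₀/0.0125.
t_empty = 2·5.44·√5.84/0.0125 = 10.880·2.4166/0.0125 = 2103.4 s.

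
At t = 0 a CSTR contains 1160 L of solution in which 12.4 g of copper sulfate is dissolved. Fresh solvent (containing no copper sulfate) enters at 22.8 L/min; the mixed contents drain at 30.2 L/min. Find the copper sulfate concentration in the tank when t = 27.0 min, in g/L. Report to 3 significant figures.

Total volume: dV/dt = Q_in − Q_out = -7.4000 L/min, so V(t) = 1160 − 7.4000 t and V(27.0) = 960.20 L.
Species balance (pure solvent in): dm/dt = −Q_out · m/V(t).
Separate: dm/m = −Q_out dt/V(t) ⇒ ln(m/m₀) = −(Q_out/(Q_in−Q_out)) ln(V/V₀).
m = m₀ (V₀/V)^(Q_out/(Q_in−Q_out)) = 12.4 × (1160/960.20)^(-4.0811) = 5.7330 g.
C = m/V = 5.7330/960.20 = 0.0059706 g/L.

0.00597 g/L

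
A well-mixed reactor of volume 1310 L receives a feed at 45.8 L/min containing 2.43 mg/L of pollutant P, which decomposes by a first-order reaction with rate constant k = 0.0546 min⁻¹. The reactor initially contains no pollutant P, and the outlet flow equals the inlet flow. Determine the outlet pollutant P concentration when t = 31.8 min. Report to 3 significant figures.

0.894 mg/L

Accumulation = in − out − consumed: V dC/dt = Q C_in − Q C − k V C.
This is linear with rate a = Q/V + k = 0.089562 min⁻¹.
C_ss = Q C_in/(Q + kV) = 0.94859 mg/L; C(t) = C_ss + (C₀ − C_ss) e^(−a t).
C(31.8) = 0.94859 + (-0.94859)·e^(−0.089562·31.8) = 0.94859 + (-0.94859)·0.057956 = 0.89361 mg/L.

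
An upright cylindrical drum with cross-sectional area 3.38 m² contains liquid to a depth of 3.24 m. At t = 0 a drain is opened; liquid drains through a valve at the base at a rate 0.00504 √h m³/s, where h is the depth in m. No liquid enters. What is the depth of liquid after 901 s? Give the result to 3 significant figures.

Accumulation of liquid (constant cross-section A): A dh/dt = −0.00504 √h.
Separate and integrate: 2(√h − √h₀) = −(0.00504/A) t.
√h = √3.24 − 0.00504·901/(2·3.38) = 1.8000 − 0.67175 = 1.1282.
h = 1.1282² = 1.2729 m.

1.27 m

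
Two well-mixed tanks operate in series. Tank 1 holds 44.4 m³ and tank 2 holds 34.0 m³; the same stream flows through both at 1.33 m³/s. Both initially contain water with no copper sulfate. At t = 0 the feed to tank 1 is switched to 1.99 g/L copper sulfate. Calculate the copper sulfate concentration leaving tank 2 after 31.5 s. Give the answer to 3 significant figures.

0.581 g/L

Each tank obeys Vᵢ dCᵢ/dt = Q(Cᵢ₋₁ − Cᵢ), so τᵢ = Vᵢ/Q.
τ₁ = 44.4/1.33 = 33.383 s; τ₂ = 34.0/1.33 = 25.564 s.
Tank 1: C₁ = C_in(1 − e^(−t/τ₁)). Tank 2 (τ₁ ≠ τ₂): C₂ = C_in[1 − (τ₁ e^(−t/τ₁) − τ₂ e^(−t/τ₂))/(τ₁ − τ₂)].
At t = 31.5: e^(−t/τ₁) = 0.38923, e^(−t/τ₂) = 0.29165.
C₂ = 1.99·[1 − (33.383·0.38923 − 25.564·0.29165)/(7.8195)] = 1.99·0.29175 = 0.58058 g/L.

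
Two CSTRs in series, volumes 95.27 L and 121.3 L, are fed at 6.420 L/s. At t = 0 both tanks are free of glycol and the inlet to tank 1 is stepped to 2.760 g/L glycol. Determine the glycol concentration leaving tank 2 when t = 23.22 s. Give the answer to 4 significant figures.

Each tank obeys Vᵢ dCᵢ/dt = Q(Cᵢ₋₁ − Cᵢ), so τᵢ = Vᵢ/Q.
τ₁ = 95.27/6.420 = 14.8396 s; τ₂ = 121.3/6.420 = 18.8941 s.
Tank 1: C₁ = C_in(1 − e^(−t/τ₁)). Tank 2 (τ₁ ≠ τ₂): C₂ = C_in[1 − (τ₁ e^(−t/τ₁) − τ₂ e^(−t/τ₂))/(τ₁ − τ₂)].
At t = 23.22: e^(−t/τ₁) = 0.209143, e^(−t/τ₂) = 0.292598.
C₂ = 2.760·[1 − (14.8396·0.209143 − 18.8941·0.292598)/(-4.05452)] = 2.760·0.401958 = 1.10940 g/L.

1.109 g/L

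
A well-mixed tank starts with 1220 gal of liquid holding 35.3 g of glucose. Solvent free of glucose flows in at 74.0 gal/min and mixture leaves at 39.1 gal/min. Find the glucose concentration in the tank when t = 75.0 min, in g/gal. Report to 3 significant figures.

0.00255 g/gal

Let m(t) be the amount of glucose. Volume: V(t) = V₀ + (Q_in − Q_out) t = 1220 + 34.900 t; V(75.0) = 3837.5 gal.
No glucose enters, so dm/dt = −Q_out · (m/V).
Separate: dm/m = −Q_out dt/V(t) ⇒ ln(m/m₀) = −(Q_out/(Q_in−Q_out)) ln(V/V₀).
m = m₀ (V₀/V)^(Q_out/(Q_in−Q_out)) = 35.3 × (1220/3837.5)^(1.1203) = 9.7767 g.
C = m/V = 9.7767/3837.5 = 0.0025477 g/gal.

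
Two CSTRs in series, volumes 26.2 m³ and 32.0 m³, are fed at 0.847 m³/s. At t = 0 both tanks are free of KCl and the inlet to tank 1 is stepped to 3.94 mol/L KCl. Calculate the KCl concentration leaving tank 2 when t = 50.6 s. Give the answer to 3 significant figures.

1.71 mol/L

Each tank obeys Vᵢ dCᵢ/dt = Q(Cᵢ₋₁ − Cᵢ), so τᵢ = Vᵢ/Q.
τ₁ = 26.2/0.847 = 30.933 s; τ₂ = 32.0/0.847 = 37.780 s.
Tank 1: C₁ = C_in(1 − e^(−t/τ₁)). Tank 2 (τ₁ ≠ τ₂): C₂ = C_in[1 − (τ₁ e^(−t/τ₁) − τ₂ e^(−t/τ₂))/(τ₁ − τ₂)].
At t = 50.6: e^(−t/τ₁) = 0.19479, e^(−t/τ₂) = 0.26202.
C₂ = 3.94·[1 − (30.933·0.19479 − 37.780·0.26202)/(-6.8477)] = 3.94·0.43428 = 1.7111 mol/L.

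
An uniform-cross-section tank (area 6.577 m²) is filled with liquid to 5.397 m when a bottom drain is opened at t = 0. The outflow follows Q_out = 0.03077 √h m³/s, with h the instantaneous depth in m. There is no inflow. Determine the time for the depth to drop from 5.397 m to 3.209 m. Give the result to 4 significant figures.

227.3 s

Mass balance (ρ constant): A dh/dt = −0.03077 √h.
This is separable: 2 d(√h)/dt = −0.03077/A, so √h = √h₀ − (0.03077/(2A)) t.
t = 2A(√h₀ − √h)/0.03077 = 2·6.577·(√5.397 − √3.209)/0.03077
  = 13.1540 × (2.32314 − 1.79137) / 0.03077 = 227.331 s.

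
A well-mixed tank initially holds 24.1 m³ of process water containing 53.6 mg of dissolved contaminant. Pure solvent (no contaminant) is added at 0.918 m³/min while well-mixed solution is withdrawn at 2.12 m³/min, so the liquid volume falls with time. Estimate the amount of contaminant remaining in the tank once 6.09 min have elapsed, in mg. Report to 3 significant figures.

Let m(t) be the amount of contaminant. Volume: V(t) = V₀ + (Q_in − Q_out) t = 24.1 − 1.2020 t; V(6.09) = 16.780 m³.
No contaminant enters, so dm/dt = −Q_out · (m/V).
dm/m = −Q_out dt/(V₀ − 1.2020 t); integrating gives ln(m/m₀) = −(Q_out/(Q_in−Q_out)) ln(V/V₀).
m = m₀ (V₀/V)^(Q_out/(Q_in−Q_out)) = 53.6 × (24.1/16.780)^(-1.7637) = 28.304 mg.

28.3 mg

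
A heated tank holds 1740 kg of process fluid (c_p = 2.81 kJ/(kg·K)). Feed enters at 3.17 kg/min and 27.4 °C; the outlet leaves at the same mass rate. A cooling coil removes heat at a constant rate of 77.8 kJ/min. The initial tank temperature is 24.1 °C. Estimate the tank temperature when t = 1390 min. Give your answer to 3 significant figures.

First-law balance (no shaft work): M c_p dT/dt = ṁ c_p (T_in − T) − 77.8.
Rearrange: dT/dt = (T_ss − T)/τ with τ = M/ṁ = 548.90 min and T_ss = T_in − Q̇/(ṁ c_p) = 18.666 °C.
Solution: T(t) = T_ss + (T₀ − T_ss) e^(−t/τ).
T(1390) = 18.666 + (5.4340)·e^(−1390/548.90) = 18.666 + (5.4340)·0.079472 = 19.098 °C.

19.1 °C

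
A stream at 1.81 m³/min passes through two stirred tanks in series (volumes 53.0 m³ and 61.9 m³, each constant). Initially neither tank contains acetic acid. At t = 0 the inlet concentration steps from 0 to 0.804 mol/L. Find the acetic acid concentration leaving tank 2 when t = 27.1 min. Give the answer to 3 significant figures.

0.170 mol/L

Time constants: τᵢ = Vᵢ/Q for each well-mixed tank.
τ₁ = 53.0/1.81 = 29.282 min; τ₂ = 61.9/1.81 = 34.199 min.
Solving the cascade with C₁(0)=C₂(0)=0 gives C₂(t) = C_in[1 − (τ₁ e^(−t/τ₁) − τ₂ e^(−t/τ₂))/(τ₁ − τ₂)].
At t = 27.1: e^(−t/τ₁) = 0.39634, e^(−t/τ₂) = 0.45275.
C₂ = 0.804·[1 − (29.282·0.39634 − 34.199·0.45275)/(-4.9171)] = 0.804·0.21133 = 0.16991 mol/L.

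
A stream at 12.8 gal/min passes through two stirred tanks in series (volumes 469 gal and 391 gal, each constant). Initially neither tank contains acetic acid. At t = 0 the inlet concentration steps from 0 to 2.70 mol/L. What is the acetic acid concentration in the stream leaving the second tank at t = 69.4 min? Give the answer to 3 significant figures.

1.65 mol/L

Each tank obeys Vᵢ dCᵢ/dt = Q(Cᵢ₋₁ − Cᵢ), so τᵢ = Vᵢ/Q.
τ₁ = 469/12.8 = 36.641 min; τ₂ = 391/12.8 = 30.547 min.
Solving the cascade with C₁(0)=C₂(0)=0 gives C₂(t) = C_in[1 − (τ₁ e^(−t/τ₁) − τ₂ e^(−t/τ₂))/(τ₁ − τ₂)].
At t = 69.4: e^(−t/τ₁) = 0.15046, e^(−t/τ₂) = 0.10311.
C₂ = 2.70·[1 − (36.641·0.15046 − 30.547·0.10311)/(6.0938)] = 2.70·0.61222 = 1.6530 mol/L.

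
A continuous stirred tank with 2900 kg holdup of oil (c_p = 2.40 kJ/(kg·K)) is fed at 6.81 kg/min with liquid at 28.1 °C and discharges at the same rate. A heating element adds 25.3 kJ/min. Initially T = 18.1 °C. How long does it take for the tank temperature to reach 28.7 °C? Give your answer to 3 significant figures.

1060 min

Heat balance on the well-mixed liquid: M c_p dT/dt = ṁ c_p (T_in − T) + 25.3.
τ = M/ṁ = 425.84 min; T_ss = T_in + Q̇/(ṁ c_p) = 29.648 °C.
T(t) = T_ss + (T₀ − T_ss) e^(−t/τ). Set T = 28.7:
e^(−t/τ) = (28.7 − 29.648)/(18.1 − 29.648) = 0.082090
t = −425.84 · ln(0.082090) = 1064.6 min.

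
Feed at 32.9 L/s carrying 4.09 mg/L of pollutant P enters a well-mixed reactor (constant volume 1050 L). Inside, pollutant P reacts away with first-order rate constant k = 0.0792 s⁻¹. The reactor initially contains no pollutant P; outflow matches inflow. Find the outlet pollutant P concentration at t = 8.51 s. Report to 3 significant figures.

0.707 mg/L

V dC/dt = Q(C_in − C) − k V C.
This is linear with rate a = Q/V + k = 0.11053 s⁻¹.
C_ss = Q C_in/(Q + kV) = 1.1594 mg/L; C(t) = C_ss + (C₀ − C_ss) e^(−a t).
C(8.51) = 1.1594 + (-1.1594)·e^(−0.11053·8.51) = 1.1594 + (-1.1594)·0.39038 = 0.70680 mg/L.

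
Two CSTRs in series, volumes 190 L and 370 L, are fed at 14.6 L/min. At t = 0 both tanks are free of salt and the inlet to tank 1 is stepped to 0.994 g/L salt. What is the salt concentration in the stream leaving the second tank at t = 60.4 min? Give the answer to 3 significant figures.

0.816 g/L

Each tank obeys Vᵢ dCᵢ/dt = Q(Cᵢ₋₁ − Cᵢ), so τᵢ = Vᵢ/Q.
τ₁ = 190/14.6 = 13.014 min; τ₂ = 370/14.6 = 25.342 min.
Tank 1: C₁ = C_in(1 − e^(−t/τ₁)). Tank 2 (τ₁ ≠ τ₂): C₂ = C_in[1 − (τ₁ e^(−t/τ₁) − τ₂ e^(−t/τ₂))/(τ₁ − τ₂)].
At t = 60.4: e^(−t/τ₁) = 0.0096455, e^(−t/τ₂) = 0.092241.
C₂ = 0.994·[1 − (13.014·0.0096455 − 25.342·0.092241)/(-12.329)] = 0.994·0.82058 = 0.81565 g/L.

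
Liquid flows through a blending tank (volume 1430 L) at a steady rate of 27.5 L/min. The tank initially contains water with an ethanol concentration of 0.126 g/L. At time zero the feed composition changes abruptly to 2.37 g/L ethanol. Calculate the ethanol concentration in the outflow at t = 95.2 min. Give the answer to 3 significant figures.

Accumulation = in − out for the solute gives V dC/dt = Q(C_in − C).
Rewrite as dC/dt + C/τ = C_in/τ, τ = V/Q = 52.000 min.
Solution: C(t) = C_in + (C₀ − C_in) e^(−t/τ).
C(95.2) = 2.37 + (0.126 − 2.37)·e^(−95.2/52.000) = 2.37 + (-2.2440)·0.16029 = 2.0103 g/L.

2.01 g/L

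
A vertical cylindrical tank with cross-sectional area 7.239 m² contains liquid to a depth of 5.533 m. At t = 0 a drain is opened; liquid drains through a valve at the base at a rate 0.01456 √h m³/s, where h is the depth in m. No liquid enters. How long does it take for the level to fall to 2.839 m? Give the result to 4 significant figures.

With no inflow, A dh/dt = −0.01456 √h.
Separate and integrate: 2(√h − √h₀) = −(0.01456/A) t.
t = 2A(√h₀ − √h)/0.01456 = 2·7.239·(√5.533 − √2.839)/0.01456
  = 14.4780 × (2.35223 − 1.68493) / 0.01456 = 663.542 s.

663.5 s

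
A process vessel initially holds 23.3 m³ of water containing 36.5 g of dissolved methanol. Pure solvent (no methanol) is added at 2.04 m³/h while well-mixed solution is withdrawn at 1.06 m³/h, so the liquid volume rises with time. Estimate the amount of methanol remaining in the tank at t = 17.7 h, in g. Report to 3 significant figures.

Total volume: dV/dt = Q_in − Q_out = 0.98000 m³/h, so V(t) = 23.3 + 0.98000 t and V(17.7) = 40.646 m³.
No methanol enters, so dm/dt = −Q_out · (m/V).
dm/m = −Q_out dt/(V₀ + 0.98000 t); integrating gives ln(m/m₀) = −(Q_out/(Q_in−Q_out)) ln(V/V₀).
m = m₀ (V₀/V)^(Q_out/(Q_in−Q_out)) = 36.5 × (23.3/40.646)^(1.0816) = 19.994 g.

20.0 g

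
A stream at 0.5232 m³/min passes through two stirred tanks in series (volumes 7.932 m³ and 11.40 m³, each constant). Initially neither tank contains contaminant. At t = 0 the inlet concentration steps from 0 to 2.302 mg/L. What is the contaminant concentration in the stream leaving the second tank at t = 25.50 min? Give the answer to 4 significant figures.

Species balance on tank i: dCᵢ/dt = (Cᵢ₋₁ − Cᵢ)/τᵢ with τᵢ = Vᵢ/Q.
τ₁ = 7.932/0.5232 = 15.1606 min; τ₂ = 11.40/0.5232 = 21.7890 min.
Solving the cascade with C₁(0)=C₂(0)=0 gives C₂(t) = C_in[1 − (τ₁ e^(−t/τ₁) − τ₂ e^(−t/τ₂))/(τ₁ − τ₂)].
At t = 25.50: e^(−t/τ₁) = 0.186002, e^(−t/τ₂) = 0.310269.
C₂ = 2.302·[1 − (15.1606·0.186002 − 21.7890·0.310269)/(-6.62844)] = 2.302·0.405508 = 0.933480 mg/L.

0.9335 mg/L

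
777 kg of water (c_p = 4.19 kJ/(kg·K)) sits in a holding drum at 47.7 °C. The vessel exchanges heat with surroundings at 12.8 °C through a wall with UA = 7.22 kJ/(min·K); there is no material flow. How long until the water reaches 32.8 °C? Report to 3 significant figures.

M c_p dT/dt = −UA(T − T_amb).
τ = M c_p/UA = 450.92 min; T_ss = T_amb = 12.800 °C.
T(t) = T_ss + (T₀ − T_ss)e^(−t/τ); set T = 32.8:
t = −τ ln[(T − T_ss)/(T₀ − T_ss)] = −450.92 · ln(0.57307) = 251.05 min.

251 min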